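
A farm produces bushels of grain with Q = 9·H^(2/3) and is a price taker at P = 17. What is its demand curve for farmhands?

MP_H = (2/3)·9·H^(-1/3) = 6·H^(-1/3).
Setting P·MP_H = w: 102·H^(-1/3) = w.
Solving for H: H^(-1/3) = w/102, so H = (102/w)^(3).

H(w) = 1061208/w³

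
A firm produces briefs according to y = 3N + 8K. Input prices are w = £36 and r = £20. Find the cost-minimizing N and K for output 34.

The inputs are perfect substitutes, so the firm uses whichever has the lower cost per unit of output.
Cost per unit of output via N is w/3 = 12; via K it is r/8 = 2.5. K is cheaper.
Producing y = 34 with K alone: N = 0, K = 4.25.

N* = 0, K* = 4.25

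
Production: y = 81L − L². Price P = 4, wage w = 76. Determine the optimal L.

The marginal product of L is MP_L = 81 − 2L.
A price-taking firm hires until the value of the marginal product equals the wage: P·MP_L = w, so 4·(81 − 2L) = 76.
Then 81 − 2L = 19, giving L = 31.

L* = 31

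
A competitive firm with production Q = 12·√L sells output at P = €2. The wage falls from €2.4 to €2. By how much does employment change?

From P·MP_L = w with MP_L = 6·L^(-1/2), the labor demand is L(w) = (12/w)^(2).
At w = 2.4: L = 25. At w = 2: L = 36.
ΔL = 36 − 25 = 11.

ΔL = 11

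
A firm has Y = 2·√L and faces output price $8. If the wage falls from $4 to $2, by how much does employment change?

From P·MP_L = w with MP_L = L^(-1/2), the labor demand is L(w) = (8/w)^(2).
At w = 4: L = 4. At w = 2: L = 16.
ΔL = 16 − 4 = 12.

ΔL = 12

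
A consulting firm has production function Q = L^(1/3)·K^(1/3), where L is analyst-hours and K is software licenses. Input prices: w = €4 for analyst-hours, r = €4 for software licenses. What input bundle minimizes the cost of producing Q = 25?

Cost minimization requires the marginal rate of technical substitution to equal the input-price ratio: MP_L/MP_K = w/r.
Here MP_L/MP_K = (1/3)·(K/L)/(1/3) = (K/L). Setting this equal to 4/4 = 1 gives K = L.
Substituting into Q = 25: L^(1/3)·(L)^(1/3) = 25.
Solving, L = 125 and K = 125.

L* = 125, K* = 125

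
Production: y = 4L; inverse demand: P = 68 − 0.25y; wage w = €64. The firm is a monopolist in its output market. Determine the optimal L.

Marginal revenue from the inverse demand is MR = 68 − 0.5y.
The marginal product is MP_L = 4.
A monopolist hires until marginal revenue product equals the wage: MR·MP_L = w.
(68 − 2L)·4 = 64, so L = 26.

L* = 26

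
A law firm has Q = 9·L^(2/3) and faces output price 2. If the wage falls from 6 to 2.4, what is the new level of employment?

From P·MP_L = w with MP_L = 6·L^(-1/3), the labor demand is L(w) = (12/w)^(3).
At w = 6: L = 8. At w = 2.4: L = 125.

L* = 125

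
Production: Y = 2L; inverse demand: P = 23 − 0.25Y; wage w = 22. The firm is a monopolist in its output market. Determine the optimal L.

Marginal revenue from the inverse demand is MR = 23 − 0.5Y.
The marginal product is MP_L = 2.
A monopolist hires until marginal revenue product equals the wage: MR·MP_L = w.
(23 − L)·2 = 22, so L = 12.

L* = 12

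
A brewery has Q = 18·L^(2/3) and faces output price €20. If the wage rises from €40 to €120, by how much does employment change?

ΔL = -208

From P·MP_L = w with MP_L = 12·L^(-1/3), the labor demand is L(w) = (240/w)^(3).
At w = 40: L = 216. At w = 120: L = 8.
ΔL = 8 − 216 = -208.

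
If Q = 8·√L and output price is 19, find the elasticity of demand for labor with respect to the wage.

MP_L = (1/2)·8·L^(-1/2), so P·MP_L = w gives 76·L^(-1/2) = w.
Solving, L(w) = (76/w)^(2). This is a constant-elasticity form: L ∝ w^(−2), so ε = −2.

ε = -2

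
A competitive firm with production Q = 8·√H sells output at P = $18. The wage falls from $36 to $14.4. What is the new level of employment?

H* = 25

From P·MP_H = w with MP_H = 4·H^(-1/2), the labor demand is H(w) = (72/w)^(2).
At w = 36: H = 4. At w = 14.4: H = 25.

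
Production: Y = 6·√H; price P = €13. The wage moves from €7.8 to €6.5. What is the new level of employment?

From P·MP_H = w with MP_H = 3·H^(-1/2), the labor demand is H(w) = (39/w)^(2).
At w = 7.8: H = 25. At w = 6.5: H = 36.

H* = 36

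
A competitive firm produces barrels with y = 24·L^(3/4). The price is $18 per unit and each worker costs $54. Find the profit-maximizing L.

MP_L = (3/4)·24·L^(-1/4) = 18·L^(-1/4).
Profit maximization for a price taker requires P·MP_L = w: 18·18·L^(-1/4) = 54.
So L^(-1/4) = 1/6, which gives L = 1296.

L* = 1296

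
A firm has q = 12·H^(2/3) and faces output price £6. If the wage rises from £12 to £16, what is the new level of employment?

From P·MP_H = w with MP_H = 8·H^(-1/3), the labor demand is H(w) = (48/w)^(3).
At w = 12: H = 64. At w = 16: H = 27.

H* = 27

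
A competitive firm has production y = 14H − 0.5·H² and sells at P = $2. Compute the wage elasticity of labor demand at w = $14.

From P·MP_H = w with MP_H = 14 − H, labor demand is H(w) = 14 − w/2.
dH/dw = −1/(2) = -0.5.
At w = 14, H = 7, so ε = (dH/dw)·(w/H) = (-0.5)·(14/7) = -1.

ε = -1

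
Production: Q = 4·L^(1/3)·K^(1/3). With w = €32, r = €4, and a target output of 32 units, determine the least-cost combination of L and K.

Cost minimization requires the marginal rate of technical substitution to equal the input-price ratio: MP_L/MP_K = w/r.
Here MP_L/MP_K = (1/3)·(K/L)/(1/3) = (K/L). Setting this equal to 32/4 = 8 gives K = 8L.
Substituting into Q = 32: 4·L^(1/3)·(8L)^(1/3) = 32.
Solving, L = 8 and K = 64.

L* = 8, K* = 64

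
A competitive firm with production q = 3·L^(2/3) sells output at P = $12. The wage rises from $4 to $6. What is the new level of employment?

From P·MP_L = w with MP_L = 2·L^(-1/3), the labor demand is L(w) = (24/w)^(3).
At w = 4: L = 216. At w = 6: L = 64.

L* = 64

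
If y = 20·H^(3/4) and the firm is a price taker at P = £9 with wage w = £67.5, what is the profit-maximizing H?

H* = 16

MP_H = (3/4)·20·H^(-1/4) = 15·H^(-1/4).
Profit maximization for a price taker requires P·MP_H = w: 9·15·H^(-1/4) = 67.5.
So H^(-1/4) = 0.5, which gives H = 16.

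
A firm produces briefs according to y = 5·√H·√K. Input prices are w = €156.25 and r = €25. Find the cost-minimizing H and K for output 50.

Cost minimization requires the marginal rate of technical substitution to equal the input-price ratio: MP_H/MP_K = w/r.
Here MP_H/MP_K = (1/2)·(K/H)/(1/2) = (K/H). Setting this equal to 156.25/25 = 6.25 gives K = 6.25H.
Substituting into y = 50: 5·H^(1/2)·(6.25H)^(1/2) = 50.
Solving, H = 4 and K = 25.

H* = 4, K* = 25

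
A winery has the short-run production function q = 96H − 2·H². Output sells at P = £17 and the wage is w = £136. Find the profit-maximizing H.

The marginal product of H is MP_H = 96 − 4H.
A price-taking firm hires until the value of the marginal product equals the wage: P·MP_H = w, so 17·(96 − 4H) = 136.
Then 96 − 4H = 8, giving H = 22.

H* = 22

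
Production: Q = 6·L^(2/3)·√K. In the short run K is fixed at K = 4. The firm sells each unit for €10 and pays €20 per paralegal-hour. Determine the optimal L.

With K = 4, MP_L = (2/3)·6·L^(-1/3)·4^(1/2) = 8·L^(-1/3).
Profit maximization for a price taker requires P·MP_L = w: 10·8·L^(-1/3) = 20.
So L^(-1/3) = 0.25, which gives L = 64.

L* = 64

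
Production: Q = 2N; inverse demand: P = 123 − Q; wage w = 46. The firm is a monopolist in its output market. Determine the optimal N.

N* = 25

Marginal revenue from the inverse demand is MR = 123 − 2Q.
The marginal product is MP_N = 2.
A monopolist hires until marginal revenue product equals the wage: MR·MP_N = w.
(123 − 4N)·2 = 46, so N = 25.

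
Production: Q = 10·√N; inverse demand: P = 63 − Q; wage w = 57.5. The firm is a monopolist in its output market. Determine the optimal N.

N* = 4

Marginal revenue from the inverse demand is MR = 63 − 2Q.
The marginal product is MP_N = 5·N^(-1/2).
A monopolist hires until marginal revenue product equals the wage: MR·MP_N = w.
At N, Q = 10·√N. Substituting and solving: (63 − 20·√N)·5·N^(-1/2) = 57.5 gives N = 4.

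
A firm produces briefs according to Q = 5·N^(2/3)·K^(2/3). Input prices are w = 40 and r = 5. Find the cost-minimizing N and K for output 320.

N* = 8, K* = 64

Cost minimization requires the marginal rate of technical substitution to equal the input-price ratio: MP_N/MP_K = w/r.
Here MP_N/MP_K = (2/3)·(K/N)/(2/3) = (K/N). Setting this equal to 40/5 = 8 gives K = 8N.
Substituting into Q = 320: 5·N^(2/3)·(8N)^(2/3) = 320.
Solving, N = 8 and K = 64.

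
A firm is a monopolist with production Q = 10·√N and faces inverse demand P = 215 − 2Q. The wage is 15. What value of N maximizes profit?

Marginal revenue from the inverse demand is MR = 215 − 4Q.
The marginal product is MP_N = 5·N^(-1/2).
A monopolist hires until marginal revenue product equals the wage: MR·MP_N = w.
At N, Q = 10·√N. Substituting and solving: (215 − 40·√N)·5·N^(-1/2) = 15 gives N = 25.

N* = 25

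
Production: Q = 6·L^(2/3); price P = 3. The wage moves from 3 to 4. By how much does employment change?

From P·MP_L = w with MP_L = 4·L^(-1/3), the labor demand is L(w) = (12/w)^(3).
At w = 3: L = 64. At w = 4: L = 27.
ΔL = 27 − 64 = -37.

ΔL = -37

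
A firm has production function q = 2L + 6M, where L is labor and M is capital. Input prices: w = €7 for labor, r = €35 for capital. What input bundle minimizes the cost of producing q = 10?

L* = 5, M* = 0

The inputs are perfect substitutes, so the firm uses whichever has the lower cost per unit of output.
Cost per unit of output via L is w/2 = 3.5; via M it is r/6 = 35/6. L is cheaper.
Producing q = 10 with L alone: L = 5, M = 0.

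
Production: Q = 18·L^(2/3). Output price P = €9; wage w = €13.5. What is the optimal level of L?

MP_L = (2/3)·18·L^(-1/3) = 12·L^(-1/3).
Profit maximization for a price taker requires P·MP_L = w: 9·12·L^(-1/3) = 13.5.
So L^(-1/3) = 0.125, which gives L = 512.

L* = 512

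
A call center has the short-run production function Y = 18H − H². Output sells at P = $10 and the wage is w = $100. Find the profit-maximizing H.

H* = 4

The marginal product of H is MP_H = 18 − 2H.
A price-taking firm hires until the value of the marginal product equals the wage: P·MP_H = w, so 10·(18 − 2H) = 100.
Then 18 − 2H = 10, giving H = 4.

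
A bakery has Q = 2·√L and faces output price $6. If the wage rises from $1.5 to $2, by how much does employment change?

ΔL = -7

From P·MP_L = w with MP_L = L^(-1/2), the labor demand is L(w) = (6/w)^(2).
At w = 1.5: L = 16. At w = 2: L = 9.
ΔL = 9 − 16 = -7.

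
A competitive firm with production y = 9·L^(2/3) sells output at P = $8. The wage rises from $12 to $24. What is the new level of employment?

From P·MP_L = w with MP_L = 6·L^(-1/3), the labor demand is L(w) = (48/w)^(3).
At w = 12: L = 64. At w = 24: L = 8.

L* = 8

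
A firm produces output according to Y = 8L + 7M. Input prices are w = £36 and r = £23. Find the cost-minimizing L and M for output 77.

The inputs are perfect substitutes, so the firm uses whichever has the lower cost per unit of output.
Cost per unit of output via L is w/8 = 4.5; via M it is r/7 = 23/7. M is cheaper.
Producing Y = 77 with M alone: L = 0, M = 11.

L* = 0, M* = 11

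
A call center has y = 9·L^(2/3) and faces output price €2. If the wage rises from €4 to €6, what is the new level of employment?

L* = 8

From P·MP_L = w with MP_L = 6·L^(-1/3), the labor demand is L(w) = (12/w)^(3).
At w = 4: L = 27. At w = 6: L = 8.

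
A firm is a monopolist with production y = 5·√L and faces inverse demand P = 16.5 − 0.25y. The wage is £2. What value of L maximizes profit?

L* = 25

Marginal revenue from the inverse demand is MR = 16.5 − 0.5y.
The marginal product is MP_L = 2.5·L^(-1/2).
A monopolist hires until marginal revenue product equals the wage: MR·MP_L = w.
At L, y = 5·√L. Substituting and solving: (16.5 − 2.5·√L)·2.5·L^(-1/2) = 2 gives L = 25.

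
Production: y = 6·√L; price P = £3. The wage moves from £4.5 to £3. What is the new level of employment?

From P·MP_L = w with MP_L = 3·L^(-1/2), the labor demand is L(w) = (9/w)^(2).
At w = 4.5: L = 4. At w = 3: L = 9.

L* = 9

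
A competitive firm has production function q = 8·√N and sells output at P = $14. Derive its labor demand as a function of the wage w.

MP_N = (1/2)·8·N^(-1/2) = 4·N^(-1/2).
Setting P·MP_N = w: 56·N^(-1/2) = w.
Solving for N: N^(-1/2) = w/56, so N = (56/w)^(2).

N(w) = 3136/w²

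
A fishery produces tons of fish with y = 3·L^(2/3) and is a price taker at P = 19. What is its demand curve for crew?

L(w) = 54872/w³

MP_L = (2/3)·3·L^(-1/3) = 2·L^(-1/3).
Setting P·MP_L = w: 38·L^(-1/3) = w.
Solving for L: L^(-1/3) = w/38, so L = (38/w)^(3).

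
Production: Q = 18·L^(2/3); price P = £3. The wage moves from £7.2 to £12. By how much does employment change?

From P·MP_L = w with MP_L = 12·L^(-1/3), the labor demand is L(w) = (36/w)^(3).
At w = 7.2: L = 125. At w = 12: L = 27.
ΔL = 27 − 125 = -98.

ΔL = -98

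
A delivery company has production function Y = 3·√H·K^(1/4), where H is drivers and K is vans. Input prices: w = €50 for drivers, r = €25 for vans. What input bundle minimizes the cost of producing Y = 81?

Cost minimization requires the marginal rate of technical substitution to equal the input-price ratio: MP_H/MP_K = w/r.
Here MP_H/MP_K = (1/2)·(K/H)/(1/4) = 2·(K/H). Setting this equal to 50/25 = 2 gives K = H.
Substituting into Y = 81: 3·H^(1/2)·(H)^(1/4) = 81.
Solving, H = 81 and K = 81.

H* = 81, K* = 81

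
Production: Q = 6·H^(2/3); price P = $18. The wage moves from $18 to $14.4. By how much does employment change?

From P·MP_H = w with MP_H = 4·H^(-1/3), the labor demand is H(w) = (72/w)^(3).
At w = 18: H = 64. At w = 14.4: H = 125.
ΔH = 125 − 64 = 61.

ΔH = 61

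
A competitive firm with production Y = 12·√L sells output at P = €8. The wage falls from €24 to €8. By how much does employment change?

From P·MP_L = w with MP_L = 6·L^(-1/2), the labor demand is L(w) = (48/w)^(2).
At w = 24: L = 4. At w = 8: L = 36.
ΔL = 36 − 4 = 32.

ΔL = 32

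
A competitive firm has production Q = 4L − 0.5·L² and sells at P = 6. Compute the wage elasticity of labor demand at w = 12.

ε = -1

From P·MP_L = w with MP_L = 4 − L, labor demand is L(w) = 4 − w/6.
dL/dw = −1/(6) = -1/6.
At w = 12, L = 2, so ε = (dL/dw)·(w/L) = (-1/6)·(12/2) = -1.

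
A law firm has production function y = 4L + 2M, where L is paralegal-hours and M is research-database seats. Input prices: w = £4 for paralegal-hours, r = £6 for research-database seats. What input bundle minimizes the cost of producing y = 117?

L* = 29.25, M* = 0

The inputs are perfect substitutes, so the firm uses whichever has the lower cost per unit of output.
Cost per unit of output via L is w/4 = 1; via M it is r/2 = 3. L is cheaper.
Producing y = 117 with L alone: L = 29.25, M = 0.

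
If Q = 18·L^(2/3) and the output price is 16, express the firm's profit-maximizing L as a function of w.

L(w) = 7077888/w³

MP_L = (2/3)·18·L^(-1/3) = 12·L^(-1/3).
Setting P·MP_L = w: 192·L^(-1/3) = w.
Solving for L: L^(-1/3) = w/192, so L = (192/w)^(3).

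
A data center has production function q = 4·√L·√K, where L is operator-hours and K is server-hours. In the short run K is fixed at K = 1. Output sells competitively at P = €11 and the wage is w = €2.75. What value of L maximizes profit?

With K = 1, MP_L = (1/2)·4·L^(-1/2)·1^(1/2) = 2·L^(-1/2).
Profit maximization for a price taker requires P·MP_L = w: 11·2·L^(-1/2) = 2.75.
So L^(-1/2) = 0.125, which gives L = 64.

L* = 64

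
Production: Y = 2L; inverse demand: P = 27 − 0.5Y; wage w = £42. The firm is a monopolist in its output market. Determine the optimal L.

L* = 3

Marginal revenue from the inverse demand is MR = 27 − Y.
The marginal product is MP_L = 2.
A monopolist hires until marginal revenue product equals the wage: MR·MP_L = w.
(27 − 2L)·2 = 42, so L = 3.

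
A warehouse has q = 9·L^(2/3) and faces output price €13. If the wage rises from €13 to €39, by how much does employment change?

From P·MP_L = w with MP_L = 6·L^(-1/3), the labor demand is L(w) = (78/w)^(3).
At w = 13: L = 216. At w = 39: L = 8.
ΔL = 8 − 216 = -208.

ΔL = -208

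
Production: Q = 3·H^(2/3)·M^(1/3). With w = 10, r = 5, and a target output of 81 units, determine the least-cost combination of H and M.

Cost minimization requires the marginal rate of technical substitution to equal the input-price ratio: MP_H/MP_M = w/r.
Here MP_H/MP_M = (2/3)·(M/H)/(1/3) = 2·(M/H). Setting this equal to 10/5 = 2 gives M = H.
Substituting into Q = 81: 3·H^(2/3)·(H)^(1/3) = 81.
Solving, H = 27 and M = 27.

H* = 27, M* = 27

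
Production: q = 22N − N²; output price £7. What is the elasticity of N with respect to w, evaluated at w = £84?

ε = -1.2

From P·MP_N = w with MP_N = 22 − 2N, labor demand is N(w) = (22 − w/7)/2.
dN/dw = −1/(14) = -1/14.
At w = 84, N = 5, so ε = (dN/dw)·(w/N) = (-1/14)·(84/5) = -1.2.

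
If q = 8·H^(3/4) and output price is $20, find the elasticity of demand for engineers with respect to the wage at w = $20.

MP_H = (3/4)·8·H^(-1/4), so P·MP_H = w gives 120·H^(-1/4) = w.
Solving, H(w) = (120/w)^(4). This is a constant-elasticity form: H ∝ w^(−4), so ε = −4.

ε = -4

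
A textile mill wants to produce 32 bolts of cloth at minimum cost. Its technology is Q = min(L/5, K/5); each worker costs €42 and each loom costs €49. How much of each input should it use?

With a fixed-proportions technology, the cost-minimizing bundle uses no slack in either input: L/5 = K/5 = Q.
So L = 5·32 = 160 and K = 5·32 = 160.

L* = 160, K* = 160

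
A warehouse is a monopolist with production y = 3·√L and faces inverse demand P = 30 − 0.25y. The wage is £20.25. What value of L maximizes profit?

L* = 4

Marginal revenue from the inverse demand is MR = 30 − 0.5y.
The marginal product is MP_L = 1.5·L^(-1/2).
A monopolist hires until marginal revenue product equals the wage: MR·MP_L = w.
At L, y = 3·√L. Substituting and solving: (30 − 1.5·√L)·1.5·L^(-1/2) = 20.25 gives L = 4.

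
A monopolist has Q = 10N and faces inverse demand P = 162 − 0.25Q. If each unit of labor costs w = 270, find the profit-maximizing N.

N* = 27

Marginal revenue from the inverse demand is MR = 162 − 0.5Q.
The marginal product is MP_N = 10.
A monopolist hires until marginal revenue product equals the wage: MR·MP_N = w.
(162 − 5N)·10 = 270, so N = 27.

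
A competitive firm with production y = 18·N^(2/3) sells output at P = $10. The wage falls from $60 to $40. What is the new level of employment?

N* = 27

From P·MP_N = w with MP_N = 12·N^(-1/3), the labor demand is N(w) = (120/w)^(3).
At w = 60: N = 8. At w = 40: N = 27.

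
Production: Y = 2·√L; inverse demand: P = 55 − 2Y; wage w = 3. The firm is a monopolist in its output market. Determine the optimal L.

L* = 25

Marginal revenue from the inverse demand is MR = 55 − 4Y.
The marginal product is MP_L = L^(-1/2).
A monopolist hires until marginal revenue product equals the wage: MR·MP_L = w.
At L, Y = 2·√L. Substituting and solving: (55 − 8·√L)·L^(-1/2) = 3 gives L = 25.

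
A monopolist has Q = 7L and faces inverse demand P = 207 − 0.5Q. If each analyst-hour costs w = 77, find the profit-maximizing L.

Marginal revenue from the inverse demand is MR = 207 − Q.
The marginal product is MP_L = 7.
A monopolist hires until marginal revenue product equals the wage: MR·MP_L = w.
(207 − 7L)·7 = 77, so L = 28.

L* = 28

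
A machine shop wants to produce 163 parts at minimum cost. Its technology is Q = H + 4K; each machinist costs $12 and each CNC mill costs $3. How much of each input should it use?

The inputs are perfect substitutes, so the firm uses whichever has the lower cost per unit of output.
Cost per unit of output via H is 12; via K it is 0.75. K is cheaper.
Producing Q = 163 with K alone: H = 0, K = 40.75.

H* = 0, K* = 40.75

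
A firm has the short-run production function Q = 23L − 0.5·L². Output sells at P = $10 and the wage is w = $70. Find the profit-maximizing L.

L* = 16

The marginal product of L is MP_L = 23 − L.
A price-taking firm hires until the value of the marginal product equals the wage: P·MP_L = w, so 10·(23 − L) = 70.
Then 23 − L = 7, giving L = 16.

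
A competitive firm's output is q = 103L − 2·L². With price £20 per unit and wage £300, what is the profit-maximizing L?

L* = 22

The marginal product of L is MP_L = 103 − 4L.
A price-taking firm hires until the value of the marginal product equals the wage: P·MP_L = w, so 20·(103 − 4L) = 300.
Then 103 − 4L = 15, giving L = 22.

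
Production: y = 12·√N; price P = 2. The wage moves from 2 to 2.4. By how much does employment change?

ΔN = -11

From P·MP_N = w with MP_N = 6·N^(-1/2), the labor demand is N(w) = (12/w)^(2).
At w = 2: N = 36. At w = 2.4: N = 25.
ΔN = 25 − 36 = -11.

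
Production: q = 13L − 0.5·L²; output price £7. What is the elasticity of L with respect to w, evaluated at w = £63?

From P·MP_L = w with MP_L = 13 − L, labor demand is L(w) = 13 − w/7.
dL/dw = −1/(7) = -1/7.
At w = 63, L = 4, so ε = (dL/dw)·(w/L) = (-1/7)·(63/4) = -2.25.

ε = -2.25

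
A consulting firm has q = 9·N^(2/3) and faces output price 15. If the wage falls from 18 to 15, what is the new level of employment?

From P·MP_N = w with MP_N = 6·N^(-1/3), the labor demand is N(w) = (90/w)^(3).
At w = 18: N = 125. At w = 15: N = 216.

N* = 216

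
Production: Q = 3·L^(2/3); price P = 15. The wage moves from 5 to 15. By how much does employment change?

ΔL = -208

From P·MP_L = w with MP_L = 2·L^(-1/3), the labor demand is L(w) = (30/w)^(3).
At w = 5: L = 216. At w = 15: L = 8.
ΔL = 8 − 216 = -208.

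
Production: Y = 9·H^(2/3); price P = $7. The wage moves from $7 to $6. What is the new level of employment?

H* = 343

From P·MP_H = w with MP_H = 6·H^(-1/3), the labor demand is H(w) = (42/w)^(3).
At w = 7: H = 216. At w = 6: H = 343.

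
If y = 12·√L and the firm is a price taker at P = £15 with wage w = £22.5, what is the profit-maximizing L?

MP_L = (1/2)·12·L^(-1/2) = 6·L^(-1/2).
Profit maximization for a price taker requires P·MP_L = w: 15·6·L^(-1/2) = 22.5.
So L^(-1/2) = 0.25, which gives L = 16.

L* = 16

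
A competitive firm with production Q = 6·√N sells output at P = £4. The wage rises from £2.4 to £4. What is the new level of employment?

N* = 9

From P·MP_N = w with MP_N = 3·N^(-1/2), the labor demand is N(w) = (12/w)^(2).
At w = 2.4: N = 25. At w = 4: N = 9.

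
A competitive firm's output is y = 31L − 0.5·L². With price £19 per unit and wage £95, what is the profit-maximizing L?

The marginal product of L is MP_L = 31 − L.
A price-taking firm hires until the value of the marginal product equals the wage: P·MP_L = w, so 19·(31 − L) = 95.
Then 31 − L = 5, giving L = 26.

L* = 26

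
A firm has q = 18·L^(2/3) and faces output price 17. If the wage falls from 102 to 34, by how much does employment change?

From P·MP_L = w with MP_L = 12·L^(-1/3), the labor demand is L(w) = (204/w)^(3).
At w = 102: L = 8. At w = 34: L = 216.
ΔL = 216 − 8 = 208.

ΔL = 208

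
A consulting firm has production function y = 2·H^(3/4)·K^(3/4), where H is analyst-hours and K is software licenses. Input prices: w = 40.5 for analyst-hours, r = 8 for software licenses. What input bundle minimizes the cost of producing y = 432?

Cost minimization requires the marginal rate of technical substitution to equal the input-price ratio: MP_H/MP_K = w/r.
Here MP_H/MP_K = (3/4)·(K/H)/(3/4) = (K/H). Setting this equal to 40.5/8 = 5.0625 gives K = 5.0625H.
Substituting into y = 432: 2·H^(3/4)·(5.0625H)^(3/4) = 432.
Solving, H = 16 and K = 81.

H* = 16, K* = 81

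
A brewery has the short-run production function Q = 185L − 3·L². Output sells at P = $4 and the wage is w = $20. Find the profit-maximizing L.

The marginal product of L is MP_L = 185 − 6L.
A price-taking firm hires until the value of the marginal product equals the wage: P·MP_L = w, so 4·(185 − 6L) = 20.
Then 185 − 6L = 5, giving L = 30.

L* = 30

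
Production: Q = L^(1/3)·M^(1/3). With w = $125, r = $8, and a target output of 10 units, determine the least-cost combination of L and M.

Cost minimization requires the marginal rate of technical substitution to equal the input-price ratio: MP_L/MP_M = w/r.
Here MP_L/MP_M = (1/3)·(M/L)/(1/3) = (M/L). Setting this equal to 125/8 = 15.625 gives M = 15.625L.
Substituting into Q = 10: L^(1/3)·(15.625L)^(1/3) = 10.
Solving, L = 8 and M = 125.

L* = 8, M* = 125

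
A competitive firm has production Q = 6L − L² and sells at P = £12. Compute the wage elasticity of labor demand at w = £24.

ε = -0.5

From P·MP_L = w with MP_L = 6 − 2L, labor demand is L(w) = (6 − w/12)/2.
dL/dw = −1/(24) = -1/24.
At w = 24, L = 2, so ε = (dL/dw)·(w/L) = (-1/24)·(24/2) = -0.5.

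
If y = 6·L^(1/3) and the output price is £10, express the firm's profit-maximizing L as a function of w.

L(w) = (20/w)^(3/2)

MP_L = (1/3)·6·L^(-2/3) = 2·L^(-2/3).
Setting P·MP_L = w: 20·L^(-2/3) = w.
Solving for L: L^(-2/3) = w/20, so L = (20/w)^(3/2).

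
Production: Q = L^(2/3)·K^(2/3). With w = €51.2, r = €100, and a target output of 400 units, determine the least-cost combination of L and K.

L* = 125, K* = 64

Cost minimization requires the marginal rate of technical substitution to equal the input-price ratio: MP_L/MP_K = w/r.
Here MP_L/MP_K = (2/3)·(K/L)/(2/3) = (K/L). Setting this equal to 51.2/100 = 0.512 gives K = 0.512L.
Substituting into Q = 400: L^(2/3)·(0.512L)^(2/3) = 400.
Solving, L = 125 and K = 64.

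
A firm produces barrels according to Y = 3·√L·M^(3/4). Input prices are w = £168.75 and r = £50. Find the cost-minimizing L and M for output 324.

Cost minimization requires the marginal rate of technical substitution to equal the input-price ratio: MP_L/MP_M = w/r.
Here MP_L/MP_M = (1/2)·(M/L)/(3/4) = (2/3)·(M/L). Setting this equal to 168.75/50 = 3.375 gives M = 5.0625L.
Substituting into Y = 324: 3·L^(1/2)·(5.0625L)^(3/4) = 324.
Solving, L = 16 and M = 81.

L* = 16, M* = 81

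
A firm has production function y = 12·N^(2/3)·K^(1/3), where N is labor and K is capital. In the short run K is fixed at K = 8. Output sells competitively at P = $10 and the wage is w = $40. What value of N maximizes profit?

N* = 64

With K = 8, MP_N = (2/3)·12·N^(-1/3)·8^(1/3) = 16·N^(-1/3).
Profit maximization for a price taker requires P·MP_N = w: 10·16·N^(-1/3) = 40.
So N^(-1/3) = 0.25, which gives N = 64.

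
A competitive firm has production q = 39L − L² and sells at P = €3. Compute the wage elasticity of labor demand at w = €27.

ε = -0.3

From P·MP_L = w with MP_L = 39 − 2L, labor demand is L(w) = (39 − w/3)/2.
dL/dw = −1/(6) = -1/6.
At w = 27, L = 15, so ε = (dL/dw)·(w/L) = (-1/6)·(27/15) = -0.3.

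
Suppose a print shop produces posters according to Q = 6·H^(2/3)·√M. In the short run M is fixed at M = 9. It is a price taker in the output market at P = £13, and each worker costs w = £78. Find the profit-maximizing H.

With M = 9, MP_H = (2/3)·6·H^(-1/3)·9^(1/2) = 12·H^(-1/3).
Profit maximization for a price taker requires P·MP_H = w: 13·12·H^(-1/3) = 78.
So H^(-1/3) = 0.5, which gives H = 8.

H* = 8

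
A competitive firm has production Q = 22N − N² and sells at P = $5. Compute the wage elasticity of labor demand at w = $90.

ε = -4.5

From P·MP_N = w with MP_N = 22 − 2N, labor demand is N(w) = (22 − w/5)/2.
dN/dw = −1/(10) = -0.1.
At w = 90, N = 2, so ε = (dN/dw)·(w/N) = (-0.1)·(90/2) = -4.5.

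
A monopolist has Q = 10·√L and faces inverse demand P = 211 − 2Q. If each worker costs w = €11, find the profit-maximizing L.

Marginal revenue from the inverse demand is MR = 211 − 4Q.
The marginal product is MP_L = 5·L^(-1/2).
A monopolist hires until marginal revenue product equals the wage: MR·MP_L = w.
At L, Q = 10·√L. Substituting and solving: (211 − 40·√L)·5·L^(-1/2) = 11 gives L = 25.

L* = 25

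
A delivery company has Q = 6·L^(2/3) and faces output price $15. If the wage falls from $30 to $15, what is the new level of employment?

L* = 64

From P·MP_L = w with MP_L = 4·L^(-1/3), the labor demand is L(w) = (60/w)^(3).
At w = 30: L = 8. At w = 15: L = 64.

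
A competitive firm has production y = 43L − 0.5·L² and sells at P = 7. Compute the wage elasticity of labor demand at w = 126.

From P·MP_L = w with MP_L = 43 − L, labor demand is L(w) = 43 − w/7.
dL/dw = −1/(7) = -1/7.
At w = 126, L = 25, so ε = (dL/dw)·(w/L) = (-1/7)·(126/25) = -0.72.

ε = -0.72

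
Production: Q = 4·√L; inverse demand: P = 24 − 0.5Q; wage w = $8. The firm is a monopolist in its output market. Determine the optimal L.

L* = 9

Marginal revenue from the inverse demand is MR = 24 − Q.
The marginal product is MP_L = 2·L^(-1/2).
A monopolist hires until marginal revenue product equals the wage: MR·MP_L = w.
At L, Q = 4·√L. Substituting and solving: (24 − 4·√L)·2·L^(-1/2) = 8 gives L = 9.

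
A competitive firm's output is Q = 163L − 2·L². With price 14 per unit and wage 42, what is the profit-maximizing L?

The marginal product of L is MP_L = 163 − 4L.
A price-taking firm hires until the value of the marginal product equals the wage: P·MP_L = w, so 14·(163 − 4L) = 42.
Then 163 − 4L = 3, giving L = 40.

L* = 40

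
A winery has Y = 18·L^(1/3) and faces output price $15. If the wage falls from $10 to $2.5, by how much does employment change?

ΔL = 189

From P·MP_L = w with MP_L = 6·L^(-2/3), the labor demand is L(w) = (90/w)^(3/2).
At w = 10: L = 27. At w = 2.5: L = 216.
ΔL = 216 − 27 = 189.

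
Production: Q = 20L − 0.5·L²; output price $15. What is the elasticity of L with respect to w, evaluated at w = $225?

ε = -3

From P·MP_L = w with MP_L = 20 − L, labor demand is L(w) = 20 − w/15.
dL/dw = −1/(15) = -1/15.
At w = 225, L = 5, so ε = (dL/dw)·(w/L) = (-1/15)·(225/5) = -3.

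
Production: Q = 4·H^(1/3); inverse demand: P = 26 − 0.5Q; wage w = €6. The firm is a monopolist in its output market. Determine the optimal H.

H* = 8

Marginal revenue from the inverse demand is MR = 26 − Q.
The marginal product is MP_H = (4/3)·H^(-2/3).
A monopolist hires until marginal revenue product equals the wage: MR·MP_H = w.
At H, Q = 4·H^(1/3). Substituting and solving: (26 − 4·H^(1/3))·(4/3)·H^(-2/3) = 6 gives H = 8.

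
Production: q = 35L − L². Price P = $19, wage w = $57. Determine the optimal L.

The marginal product of L is MP_L = 35 − 2L.
A price-taking firm hires until the value of the marginal product equals the wage: P·MP_L = w, so 19·(35 − 2L) = 57.
Then 35 − 2L = 3, giving L = 16.

L* = 16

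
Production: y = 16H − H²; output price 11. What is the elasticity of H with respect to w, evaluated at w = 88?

From P·MP_H = w with MP_H = 16 − 2H, labor demand is H(w) = (16 − w/11)/2.
dH/dw = −1/(22) = -1/22.
At w = 88, H = 4, so ε = (dH/dw)·(w/H) = (-1/22)·(88/4) = -1.

ε = -1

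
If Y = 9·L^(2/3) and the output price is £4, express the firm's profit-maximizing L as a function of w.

L(w) = 13824/w³

MP_L = (2/3)·9·L^(-1/3) = 6·L^(-1/3).
Setting P·MP_L = w: 24·L^(-1/3) = w.
Solving for L: L^(-1/3) = w/24, so L = (24/w)^(3).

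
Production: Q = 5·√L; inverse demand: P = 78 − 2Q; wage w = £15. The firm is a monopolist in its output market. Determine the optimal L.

L* = 9

Marginal revenue from the inverse demand is MR = 78 − 4Q.
The marginal product is MP_L = 2.5·L^(-1/2).
A monopolist hires until marginal revenue product equals the wage: MR·MP_L = w.
At L, Q = 5·√L. Substituting and solving: (78 − 20·√L)·2.5·L^(-1/2) = 15 gives L = 9.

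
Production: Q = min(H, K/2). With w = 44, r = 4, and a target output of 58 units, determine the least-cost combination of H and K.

With a fixed-proportions technology, the cost-minimizing bundle uses no slack in either input: H = K/2 = Q.
So H = 58 and K = 2·58 = 116.

H* = 58, K* = 116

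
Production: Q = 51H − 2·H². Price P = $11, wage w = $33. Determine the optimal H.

The marginal product of H is MP_H = 51 − 4H.
A price-taking firm hires until the value of the marginal product equals the wage: P·MP_H = w, so 11·(51 − 4H) = 33.
Then 51 − 4H = 3, giving H = 12.

H* = 12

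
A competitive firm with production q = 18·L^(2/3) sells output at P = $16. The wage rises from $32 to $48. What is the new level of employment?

L* = 64

From P·MP_L = w with MP_L = 12·L^(-1/3), the labor demand is L(w) = (192/w)^(3).
At w = 32: L = 216. At w = 48: L = 64.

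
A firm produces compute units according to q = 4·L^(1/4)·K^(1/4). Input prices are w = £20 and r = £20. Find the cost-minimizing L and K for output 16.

L* = 16, K* = 16

Cost minimization requires the marginal rate of technical substitution to equal the input-price ratio: MP_L/MP_K = w/r.
Here MP_L/MP_K = (1/4)·(K/L)/(1/4) = (K/L). Setting this equal to 20/20 = 1 gives K = L.
Substituting into q = 16: 4·L^(1/4)·(L)^(1/4) = 16.
Solving, L = 16 and K = 16.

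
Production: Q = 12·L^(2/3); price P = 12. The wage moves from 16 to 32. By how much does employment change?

From P·MP_L = w with MP_L = 8·L^(-1/3), the labor demand is L(w) = (96/w)^(3).
At w = 16: L = 216. At w = 32: L = 27.
ΔL = 27 − 216 = -189.

ΔL = -189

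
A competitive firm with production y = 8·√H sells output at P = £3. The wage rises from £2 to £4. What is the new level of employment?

From P·MP_H = w with MP_H = 4·H^(-1/2), the labor demand is H(w) = (12/w)^(2).
At w = 2: H = 36. At w = 4: H = 9.

H* = 9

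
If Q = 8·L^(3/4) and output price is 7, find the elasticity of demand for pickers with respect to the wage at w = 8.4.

MP_L = (3/4)·8·L^(-1/4), so P·MP_L = w gives 42·L^(-1/4) = w.
Solving, L(w) = (42/w)^(4). This is a constant-elasticity form: L ∝ w^(−4), so ε = −4.

ε = -4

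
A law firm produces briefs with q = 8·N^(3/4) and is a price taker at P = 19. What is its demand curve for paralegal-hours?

MP_N = (3/4)·8·N^(-1/4) = 6·N^(-1/4).
Setting P·MP_N = w: 114·N^(-1/4) = w.
Solving for N: N^(-1/4) = w/114, so N = (114/w)^(4).

N(w) = (114/w)^(4)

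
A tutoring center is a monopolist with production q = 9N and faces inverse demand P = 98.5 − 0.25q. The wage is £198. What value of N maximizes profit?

N* = 17

Marginal revenue from the inverse demand is MR = 98.5 − 0.5q.
The marginal product is MP_N = 9.
A monopolist hires until marginal revenue product equals the wage: MR·MP_N = w.
(98.5 − 4.5N)·9 = 198, so N = 17.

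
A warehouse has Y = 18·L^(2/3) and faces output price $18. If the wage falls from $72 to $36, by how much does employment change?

ΔL = 189

From P·MP_L = w with MP_L = 12·L^(-1/3), the labor demand is L(w) = (216/w)^(3).
At w = 72: L = 27. At w = 36: L = 216.
ΔL = 216 − 27 = 189.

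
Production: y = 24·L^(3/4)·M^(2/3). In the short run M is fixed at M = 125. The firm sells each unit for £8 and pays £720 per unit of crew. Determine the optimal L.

L* = 625

With M = 125, MP_L = (3/4)·24·L^(-1/4)·125^(2/3) = 450·L^(-1/4).
Profit maximization for a price taker requires P·MP_L = w: 8·450·L^(-1/4) = 720.
So L^(-1/4) = 0.2, which gives L = 625.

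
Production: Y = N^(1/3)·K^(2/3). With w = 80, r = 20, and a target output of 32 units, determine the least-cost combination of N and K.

Cost minimization requires the marginal rate of technical substitution to equal the input-price ratio: MP_N/MP_K = w/r.
Here MP_N/MP_K = (1/3)·(K/N)/(2/3) = 0.5·(K/N). Setting this equal to 80/20 = 4 gives K = 8N.
Substituting into Y = 32: N^(1/3)·(8N)^(2/3) = 32.
Solving, N = 8 and K = 64.

N* = 8, K* = 64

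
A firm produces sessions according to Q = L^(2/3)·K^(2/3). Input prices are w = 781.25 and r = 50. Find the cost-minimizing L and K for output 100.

L* = 8, K* = 125

Cost minimization requires the marginal rate of technical substitution to equal the input-price ratio: MP_L/MP_K = w/r.
Here MP_L/MP_K = (2/3)·(K/L)/(2/3) = (K/L). Setting this equal to 781.25/50 = 15.625 gives K = 15.625L.
Substituting into Q = 100: L^(2/3)·(15.625L)^(2/3) = 100.
Solving, L = 8 and K = 125.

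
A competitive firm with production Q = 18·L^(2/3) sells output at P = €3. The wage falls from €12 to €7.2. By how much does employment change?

ΔL = 98

From P·MP_L = w with MP_L = 12·L^(-1/3), the labor demand is L(w) = (36/w)^(3).
At w = 12: L = 27. At w = 7.2: L = 125.
ΔL = 125 − 27 = 98.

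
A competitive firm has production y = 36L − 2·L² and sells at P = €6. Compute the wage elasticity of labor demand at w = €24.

From P·MP_L = w with MP_L = 36 − 4L, labor demand is L(w) = (36 − w/6)/4.
dL/dw = −1/(24) = -1/24.
At w = 24, L = 8, so ε = (dL/dw)·(w/L) = (-1/24)·(24/8) = -0.125.

ε = -0.125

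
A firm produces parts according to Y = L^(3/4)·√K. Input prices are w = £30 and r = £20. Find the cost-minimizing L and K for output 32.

Cost minimization requires the marginal rate of technical substitution to equal the input-price ratio: MP_L/MP_K = w/r.
Here MP_L/MP_K = (3/4)·(K/L)/(1/2) = 1.5·(K/L). Setting this equal to 30/20 = 1.5 gives K = L.
Substituting into Y = 32: L^(3/4)·(L)^(1/2) = 32.
Solving, L = 16 and K = 16.

L* = 16, K* = 16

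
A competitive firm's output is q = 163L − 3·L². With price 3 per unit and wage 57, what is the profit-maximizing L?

L* = 24

The marginal product of L is MP_L = 163 − 6L.
A price-taking firm hires until the value of the marginal product equals the wage: P·MP_L = w, so 3·(163 − 6L) = 57.
Then 163 − 6L = 19, giving L = 24.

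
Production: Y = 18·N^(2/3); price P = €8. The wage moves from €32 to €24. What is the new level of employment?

From P·MP_N = w with MP_N = 12·N^(-1/3), the labor demand is N(w) = (96/w)^(3).
At w = 32: N = 27. At w = 24: N = 64.

N* = 64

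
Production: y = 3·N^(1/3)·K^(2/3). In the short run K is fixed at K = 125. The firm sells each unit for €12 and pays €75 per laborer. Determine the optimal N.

With K = 125, MP_N = (1/3)·3·N^(-2/3)·125^(2/3) = 25·N^(-2/3).
Profit maximization for a price taker requires P·MP_N = w: 12·25·N^(-2/3) = 75.
So N^(-2/3) = 0.25, which gives N = 8.

N* = 8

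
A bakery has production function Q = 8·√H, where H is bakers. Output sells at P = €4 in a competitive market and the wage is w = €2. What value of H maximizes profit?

H* = 64

MP_H = (1/2)·8·H^(-1/2) = 4·H^(-1/2).
Profit maximization for a price taker requires P·MP_H = w: 4·4·H^(-1/2) = 2.
So H^(-1/2) = 0.125, which gives H = 64.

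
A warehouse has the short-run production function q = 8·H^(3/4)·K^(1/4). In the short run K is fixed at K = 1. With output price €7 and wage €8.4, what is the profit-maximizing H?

H* = 625

With K = 1, MP_H = (3/4)·8·H^(-1/4)·1^(1/4) = 6·H^(-1/4).
Profit maximization for a price taker requires P·MP_H = w: 7·6·H^(-1/4) = 8.4.
So H^(-1/4) = 0.2, which gives H = 625.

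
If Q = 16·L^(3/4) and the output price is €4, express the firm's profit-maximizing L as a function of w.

L(w) = 5308416/w^(4)

MP_L = (3/4)·16·L^(-1/4) = 12·L^(-1/4).
Setting P·MP_L = w: 48·L^(-1/4) = w.
Solving for L: L^(-1/4) = w/48, so L = (48/w)^(4).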